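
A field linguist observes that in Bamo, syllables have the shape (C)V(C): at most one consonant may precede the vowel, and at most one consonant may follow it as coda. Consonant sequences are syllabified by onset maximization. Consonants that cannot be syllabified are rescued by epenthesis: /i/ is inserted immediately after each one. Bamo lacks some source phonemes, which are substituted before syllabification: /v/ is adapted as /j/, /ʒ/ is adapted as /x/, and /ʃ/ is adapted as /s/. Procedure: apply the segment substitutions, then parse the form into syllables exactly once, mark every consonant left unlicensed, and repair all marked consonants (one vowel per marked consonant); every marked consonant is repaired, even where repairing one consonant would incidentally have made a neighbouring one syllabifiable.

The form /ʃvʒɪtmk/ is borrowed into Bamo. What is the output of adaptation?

sijixɪtmiki

Substitution: /ʃ/ → /s/, /v/ → /j/, /ʒ/ → /x/, giving /sjxɪtmk/.
Under (C)V(C), the unsyllabifiable consonants are /s/, /j/, /m/, /k/ (at most one coda consonant is licensed; onsets are limited to one consonant).
Each unlicensed consonant becomes the onset of a new syllable: /s/ → /si/, /j/ → /ji/, /m/ → /mi/, /k/ → /ki/.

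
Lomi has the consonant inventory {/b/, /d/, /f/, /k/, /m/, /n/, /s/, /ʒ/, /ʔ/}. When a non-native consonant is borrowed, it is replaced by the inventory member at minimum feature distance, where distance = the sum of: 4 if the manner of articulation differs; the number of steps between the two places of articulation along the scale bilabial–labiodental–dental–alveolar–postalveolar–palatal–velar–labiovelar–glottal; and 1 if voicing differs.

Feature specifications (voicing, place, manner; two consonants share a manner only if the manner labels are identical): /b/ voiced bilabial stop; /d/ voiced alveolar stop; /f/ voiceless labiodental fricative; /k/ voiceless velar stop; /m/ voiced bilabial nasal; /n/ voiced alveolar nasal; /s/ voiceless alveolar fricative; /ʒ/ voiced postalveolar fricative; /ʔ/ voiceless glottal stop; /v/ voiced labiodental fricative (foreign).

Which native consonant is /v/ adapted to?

/f/ is closest: same manner (fricative), place distance 0 (labiodental→labiodental), voicing differs (+1); total 1. Next closest is /s/ at distance 3.

f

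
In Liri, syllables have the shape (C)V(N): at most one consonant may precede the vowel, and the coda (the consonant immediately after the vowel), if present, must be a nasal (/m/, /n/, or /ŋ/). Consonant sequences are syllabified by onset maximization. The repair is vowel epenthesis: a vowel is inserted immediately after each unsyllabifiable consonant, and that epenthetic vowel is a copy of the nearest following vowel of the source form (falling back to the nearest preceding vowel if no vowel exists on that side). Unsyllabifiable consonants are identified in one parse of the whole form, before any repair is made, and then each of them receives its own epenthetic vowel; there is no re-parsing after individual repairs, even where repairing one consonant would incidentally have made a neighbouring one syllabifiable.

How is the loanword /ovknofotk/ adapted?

The consonants /v/, /k/, /t/, /k/ cannot be parsed into a legal (C)V(N) syllable (only a nasal (/m/, /n/, or /ŋ/) is licensed in coda position; onsets are limited to one consonant).
Epenthesis after each stranded consonant: /v/ → /vo/, /k/ → /ko/, /t/ → /to/, /k/ → /ko/.

ovokonofotoko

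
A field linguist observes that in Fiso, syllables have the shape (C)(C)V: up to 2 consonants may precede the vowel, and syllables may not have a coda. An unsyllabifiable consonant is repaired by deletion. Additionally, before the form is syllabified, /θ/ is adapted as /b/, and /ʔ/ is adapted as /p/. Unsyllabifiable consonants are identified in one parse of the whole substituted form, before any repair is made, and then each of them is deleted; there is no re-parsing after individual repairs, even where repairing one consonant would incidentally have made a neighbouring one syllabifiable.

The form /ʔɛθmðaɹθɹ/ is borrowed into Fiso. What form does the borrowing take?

pɛmða

Substitution: /ʔ/ → /p/, /θ/ → /b/, giving /pɛbmðaɹbɹ/.
Syllabifying with onset maximization leaves /b/, /ɹ/, /b/, /ɹ/ stranded (no codas are permitted; onsets may contain at most 2 consonants).
Each unlicensed consonant is deleted: /b/, /ɹ/, /b/, /ɹ/.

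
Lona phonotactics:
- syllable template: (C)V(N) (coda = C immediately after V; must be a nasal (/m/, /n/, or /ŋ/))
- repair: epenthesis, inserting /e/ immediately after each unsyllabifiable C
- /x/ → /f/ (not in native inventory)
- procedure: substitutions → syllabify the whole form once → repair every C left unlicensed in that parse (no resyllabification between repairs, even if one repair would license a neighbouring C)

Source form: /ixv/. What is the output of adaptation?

Substitution: /x/ → /f/, giving /ifv/.
The consonants /f/, /v/ cannot be parsed into a legal (C)V(N) syllable (only a nasal (/m/, /n/, or /ŋ/) is licensed in coda position; onsets are limited to one consonant).
Inserting the epenthetic vowel yields /f/ → /fe/, /v/ → /ve/.

ifeve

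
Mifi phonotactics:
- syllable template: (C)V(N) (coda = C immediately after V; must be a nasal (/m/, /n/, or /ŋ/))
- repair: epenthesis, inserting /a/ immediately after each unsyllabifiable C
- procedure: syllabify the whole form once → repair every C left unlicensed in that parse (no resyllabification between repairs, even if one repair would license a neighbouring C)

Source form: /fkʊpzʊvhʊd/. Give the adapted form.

fakʊpazʊvahʊda

Syllabifying with onset maximization leaves /f/, /p/, /v/, /d/ stranded (only a nasal (/m/, /n/, or /ŋ/) is licensed in coda position; onsets are limited to one consonant).
Epenthesis after each stranded consonant: /f/ → /fa/, /p/ → /pa/, /v/ → /va/, /d/ → /da/.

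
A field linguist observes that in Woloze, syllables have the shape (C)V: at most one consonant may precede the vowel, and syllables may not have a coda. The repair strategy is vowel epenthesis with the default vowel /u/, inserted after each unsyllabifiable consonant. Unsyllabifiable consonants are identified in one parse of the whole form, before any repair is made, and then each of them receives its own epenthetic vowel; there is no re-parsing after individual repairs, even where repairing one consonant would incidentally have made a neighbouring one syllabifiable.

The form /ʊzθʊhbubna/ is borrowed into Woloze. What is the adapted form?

ʊzuθʊhububuna

Under (C)V, the unsyllabifiable consonants are /z/, /h/, /b/ (no codas are permitted; onsets are limited to one consonant).
Inserting the epenthetic vowel yields /z/ → /zu/, /h/ → /hu/, /b/ → /bu/.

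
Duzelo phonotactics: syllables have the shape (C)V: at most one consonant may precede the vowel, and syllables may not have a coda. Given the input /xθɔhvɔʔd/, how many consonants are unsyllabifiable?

Syllabifying with onset maximization leaves /x/, /h/, /ʔ/, /d/ stranded (no codas are permitted; onsets are limited to one consonant).

4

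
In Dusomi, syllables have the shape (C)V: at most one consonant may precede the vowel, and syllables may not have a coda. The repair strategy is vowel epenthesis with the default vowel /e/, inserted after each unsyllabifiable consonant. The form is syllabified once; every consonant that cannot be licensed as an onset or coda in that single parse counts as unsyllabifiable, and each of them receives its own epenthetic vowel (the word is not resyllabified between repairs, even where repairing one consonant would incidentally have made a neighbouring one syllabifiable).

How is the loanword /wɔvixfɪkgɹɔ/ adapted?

wɔvixefɪkegeɹɔ

Under (C)V, the unsyllabifiable consonants are /x/, /k/, /g/ (no codas are permitted; onsets are limited to one consonant).
Epenthesis after each stranded consonant: /x/ → /xe/, /k/ → /ke/, /g/ → /ge/.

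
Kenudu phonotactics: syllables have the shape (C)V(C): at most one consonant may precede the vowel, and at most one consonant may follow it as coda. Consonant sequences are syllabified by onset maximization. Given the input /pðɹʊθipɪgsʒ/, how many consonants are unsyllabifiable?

4

The consonants /p/, /ð/, /s/, /ʒ/ cannot be parsed into a legal (C)V(C) syllable (at most one coda consonant is licensed; onsets are limited to one consonant).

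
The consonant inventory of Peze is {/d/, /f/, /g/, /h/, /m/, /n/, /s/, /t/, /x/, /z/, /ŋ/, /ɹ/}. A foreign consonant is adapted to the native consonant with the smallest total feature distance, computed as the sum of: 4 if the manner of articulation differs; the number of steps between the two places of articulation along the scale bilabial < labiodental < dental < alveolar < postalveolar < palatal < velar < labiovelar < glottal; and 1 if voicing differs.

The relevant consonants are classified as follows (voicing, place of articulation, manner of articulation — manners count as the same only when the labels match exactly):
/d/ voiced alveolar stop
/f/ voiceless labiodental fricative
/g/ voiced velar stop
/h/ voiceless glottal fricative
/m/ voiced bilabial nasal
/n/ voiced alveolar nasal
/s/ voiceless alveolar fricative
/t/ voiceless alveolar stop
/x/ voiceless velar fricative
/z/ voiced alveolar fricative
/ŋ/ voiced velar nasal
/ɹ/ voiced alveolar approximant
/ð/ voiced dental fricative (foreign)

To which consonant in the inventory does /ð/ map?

/z/ is closest: same manner (fricative), place distance 1 (dental→alveolar), same voicing; total 1. Next closest is /f/ at distance 2.

z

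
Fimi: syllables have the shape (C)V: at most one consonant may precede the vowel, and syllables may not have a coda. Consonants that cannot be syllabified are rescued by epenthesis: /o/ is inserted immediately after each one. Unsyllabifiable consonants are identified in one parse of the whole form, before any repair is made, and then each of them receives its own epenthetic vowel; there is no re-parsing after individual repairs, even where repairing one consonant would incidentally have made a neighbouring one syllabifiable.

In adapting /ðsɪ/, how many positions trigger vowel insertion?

1

The unsyllabifiable consonants are /ð/; each receives one epenthetic vowel.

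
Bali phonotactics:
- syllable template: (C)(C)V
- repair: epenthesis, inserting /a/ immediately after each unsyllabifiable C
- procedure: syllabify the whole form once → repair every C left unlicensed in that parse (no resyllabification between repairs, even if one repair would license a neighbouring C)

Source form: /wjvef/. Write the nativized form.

wajvefa

Under (C)(C)V, the unsyllabifiable consonants are /w/, /f/ (no codas are permitted; onsets may contain at most 2 consonants).
Inserting the epenthetic vowel yields /w/ → /wa/, /f/ → /fa/.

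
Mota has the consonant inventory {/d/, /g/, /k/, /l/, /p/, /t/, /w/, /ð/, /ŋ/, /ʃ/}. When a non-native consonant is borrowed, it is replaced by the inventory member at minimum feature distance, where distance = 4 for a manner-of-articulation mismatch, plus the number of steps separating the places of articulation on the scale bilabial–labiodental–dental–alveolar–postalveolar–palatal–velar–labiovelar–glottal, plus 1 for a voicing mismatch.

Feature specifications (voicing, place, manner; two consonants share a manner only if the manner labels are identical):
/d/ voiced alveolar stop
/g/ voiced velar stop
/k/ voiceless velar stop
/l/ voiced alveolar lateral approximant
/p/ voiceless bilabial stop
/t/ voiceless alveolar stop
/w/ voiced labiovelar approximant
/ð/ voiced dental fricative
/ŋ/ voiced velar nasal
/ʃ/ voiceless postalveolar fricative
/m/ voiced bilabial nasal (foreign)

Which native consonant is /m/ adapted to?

/p/ is closest: manner differs (nasal→stop, +4), place distance 0 (bilabial→bilabial), voicing differs (+1); total 5. Next closest is /ð/ at distance 6.

p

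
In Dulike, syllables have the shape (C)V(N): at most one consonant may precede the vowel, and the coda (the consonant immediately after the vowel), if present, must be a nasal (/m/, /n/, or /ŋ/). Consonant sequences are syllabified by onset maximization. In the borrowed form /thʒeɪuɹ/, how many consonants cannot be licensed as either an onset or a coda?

3

Syllabifying with onset maximization leaves /t/, /h/, /ɹ/ stranded (only a nasal (/m/, /n/, or /ŋ/) is licensed in coda position; onsets are limited to one consonant).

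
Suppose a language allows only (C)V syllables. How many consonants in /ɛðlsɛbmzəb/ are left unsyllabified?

Syllabifying with onset maximization leaves /ð/, /l/, /b/, /m/, /b/ stranded (no codas are permitted; onsets are limited to one consonant).

5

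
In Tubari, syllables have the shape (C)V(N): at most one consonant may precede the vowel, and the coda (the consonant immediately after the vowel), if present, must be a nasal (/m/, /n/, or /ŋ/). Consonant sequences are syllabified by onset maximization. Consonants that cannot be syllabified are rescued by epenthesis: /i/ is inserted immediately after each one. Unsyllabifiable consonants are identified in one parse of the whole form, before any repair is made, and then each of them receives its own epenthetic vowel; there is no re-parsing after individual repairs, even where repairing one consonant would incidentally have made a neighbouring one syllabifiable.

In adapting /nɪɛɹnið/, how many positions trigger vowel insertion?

2

The unsyllabifiable consonants are /ɹ/, /ð/; each receives one epenthetic vowel.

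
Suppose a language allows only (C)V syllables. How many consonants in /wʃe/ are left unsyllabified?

The consonants /w/ cannot be parsed into a legal (C)V syllable (no codas are permitted; onsets are limited to one consonant).

1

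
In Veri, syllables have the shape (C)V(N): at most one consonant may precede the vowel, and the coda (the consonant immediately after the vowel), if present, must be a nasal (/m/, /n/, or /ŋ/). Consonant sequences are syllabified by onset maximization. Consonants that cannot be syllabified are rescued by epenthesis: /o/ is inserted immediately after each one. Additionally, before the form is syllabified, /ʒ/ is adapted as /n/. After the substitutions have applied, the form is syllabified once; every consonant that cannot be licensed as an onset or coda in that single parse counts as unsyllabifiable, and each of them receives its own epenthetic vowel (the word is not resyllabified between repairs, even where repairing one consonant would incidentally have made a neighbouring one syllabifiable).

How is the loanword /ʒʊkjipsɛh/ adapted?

Substitution: /ʒ/ → /n/, giving /nʊkjipsɛh/.
Syllabifying with onset maximization leaves /k/, /p/, /h/ stranded (only a nasal (/m/, /n/, or /ŋ/) is licensed in coda position; onsets are limited to one consonant).
Epenthesis after each stranded consonant: /k/ → /ko/, /p/ → /po/, /h/ → /ho/.

nʊkojiposɛho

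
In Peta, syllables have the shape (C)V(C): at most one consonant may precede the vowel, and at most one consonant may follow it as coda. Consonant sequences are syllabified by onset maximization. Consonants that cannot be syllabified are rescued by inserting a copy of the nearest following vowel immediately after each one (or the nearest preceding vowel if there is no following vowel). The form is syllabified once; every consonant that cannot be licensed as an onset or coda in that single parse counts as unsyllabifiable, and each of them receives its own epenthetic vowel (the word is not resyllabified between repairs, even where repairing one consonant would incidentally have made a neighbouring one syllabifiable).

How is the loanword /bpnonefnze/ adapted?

Syllabifying with onset maximization leaves /b/, /p/, /n/ stranded (at most one coda consonant is licensed; onsets are limited to one consonant).
Epenthesis after each stranded consonant: /b/ → /bo/, /p/ → /po/, /n/ → /ne/.

bopononefneze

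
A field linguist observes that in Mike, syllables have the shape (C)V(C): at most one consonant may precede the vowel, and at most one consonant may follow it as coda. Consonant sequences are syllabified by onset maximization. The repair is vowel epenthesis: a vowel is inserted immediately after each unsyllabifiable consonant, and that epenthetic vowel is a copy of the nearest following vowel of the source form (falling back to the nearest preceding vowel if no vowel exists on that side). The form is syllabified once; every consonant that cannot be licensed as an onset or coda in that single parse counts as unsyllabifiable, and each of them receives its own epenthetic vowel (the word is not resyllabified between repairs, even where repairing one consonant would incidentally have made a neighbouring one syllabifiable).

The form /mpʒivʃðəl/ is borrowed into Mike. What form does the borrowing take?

The consonants /m/, /p/, /ʃ/ cannot be parsed into a legal (C)V(C) syllable (at most one coda consonant is licensed; onsets are limited to one consonant).
Inserting the epenthetic vowel yields /m/ → /mi/, /p/ → /pi/, /ʃ/ → /ʃə/.

mipiʒivʃəðəl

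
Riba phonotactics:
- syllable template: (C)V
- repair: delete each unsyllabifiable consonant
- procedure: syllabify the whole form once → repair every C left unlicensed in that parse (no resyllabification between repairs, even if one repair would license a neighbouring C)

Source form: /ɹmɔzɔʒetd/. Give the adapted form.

mɔzɔʒe

The consonants /ɹ/, /t/, /d/ cannot be parsed into a legal (C)V syllable (no codas are permitted; onsets are limited to one consonant).
Each unlicensed consonant is deleted: /ɹ/, /t/, /d/.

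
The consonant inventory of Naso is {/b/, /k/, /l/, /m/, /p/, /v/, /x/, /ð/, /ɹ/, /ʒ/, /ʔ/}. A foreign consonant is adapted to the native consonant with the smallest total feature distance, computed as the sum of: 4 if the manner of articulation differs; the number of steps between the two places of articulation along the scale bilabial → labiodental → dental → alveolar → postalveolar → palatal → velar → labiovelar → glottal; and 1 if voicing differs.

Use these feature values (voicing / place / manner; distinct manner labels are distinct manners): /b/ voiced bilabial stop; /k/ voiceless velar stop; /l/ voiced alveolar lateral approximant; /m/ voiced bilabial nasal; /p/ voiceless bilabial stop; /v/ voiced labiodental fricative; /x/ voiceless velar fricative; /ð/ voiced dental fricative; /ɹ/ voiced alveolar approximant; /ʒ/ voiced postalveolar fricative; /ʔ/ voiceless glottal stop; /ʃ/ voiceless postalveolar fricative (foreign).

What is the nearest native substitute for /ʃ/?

/ʒ/ is closest: same manner (fricative), place distance 0 (postalveolar→postalveolar), voicing differs (+1); total 1. Next closest is /x/ at distance 2.

ʒ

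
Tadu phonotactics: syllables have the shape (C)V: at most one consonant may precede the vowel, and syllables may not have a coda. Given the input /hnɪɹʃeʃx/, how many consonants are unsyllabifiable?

4

Syllabifying with onset maximization leaves /h/, /ɹ/, /ʃ/, /x/ stranded (no codas are permitted; onsets are limited to one consonant).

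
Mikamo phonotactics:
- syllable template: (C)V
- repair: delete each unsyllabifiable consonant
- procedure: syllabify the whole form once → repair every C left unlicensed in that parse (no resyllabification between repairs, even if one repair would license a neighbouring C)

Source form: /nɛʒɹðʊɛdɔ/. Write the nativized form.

Syllabifying with onset maximization leaves /ʒ/, /ɹ/ stranded (no codas are permitted; onsets are limited to one consonant).
Deletion applies to /ʒ/, /ɹ/.

nɛðʊɛdɔ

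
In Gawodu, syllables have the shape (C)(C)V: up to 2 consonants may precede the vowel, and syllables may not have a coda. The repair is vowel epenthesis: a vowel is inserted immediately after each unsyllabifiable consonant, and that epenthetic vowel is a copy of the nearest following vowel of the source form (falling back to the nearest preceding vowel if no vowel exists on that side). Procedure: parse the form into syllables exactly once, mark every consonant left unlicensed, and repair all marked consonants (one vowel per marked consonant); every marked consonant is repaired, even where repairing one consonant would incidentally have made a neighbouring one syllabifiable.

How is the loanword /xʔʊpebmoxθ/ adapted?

xʔʊpebmoxoθo

The consonants /x/, /θ/ cannot be parsed into a legal (C)(C)V syllable (no codas are permitted; onsets may contain at most 2 consonants).
Epenthesis after each stranded consonant: /x/ → /xo/, /θ/ → /θo/.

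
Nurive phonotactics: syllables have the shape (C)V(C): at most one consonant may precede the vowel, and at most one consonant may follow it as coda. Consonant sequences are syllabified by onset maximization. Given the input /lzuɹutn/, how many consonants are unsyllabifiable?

2

Under (C)V(C), the unsyllabifiable consonants are /l/, /n/ (at most one coda consonant is licensed; onsets are limited to one consonant).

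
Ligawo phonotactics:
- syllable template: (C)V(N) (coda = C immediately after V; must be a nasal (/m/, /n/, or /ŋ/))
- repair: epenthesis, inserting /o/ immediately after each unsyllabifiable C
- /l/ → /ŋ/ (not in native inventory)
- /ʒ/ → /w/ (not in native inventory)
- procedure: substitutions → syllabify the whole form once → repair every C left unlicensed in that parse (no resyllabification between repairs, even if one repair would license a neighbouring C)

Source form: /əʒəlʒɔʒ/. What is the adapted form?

əwəŋwɔwo

Substitution: /ʒ/ → /w/, /l/ → /ŋ/, giving /əwəŋwɔw/.
Under (C)V(N), the unsyllabifiable consonants are /w/ (only a nasal (/m/, /n/, or /ŋ/) is licensed in coda position; onsets are limited to one consonant).
Inserting the epenthetic vowel yields /w/ → /wo/.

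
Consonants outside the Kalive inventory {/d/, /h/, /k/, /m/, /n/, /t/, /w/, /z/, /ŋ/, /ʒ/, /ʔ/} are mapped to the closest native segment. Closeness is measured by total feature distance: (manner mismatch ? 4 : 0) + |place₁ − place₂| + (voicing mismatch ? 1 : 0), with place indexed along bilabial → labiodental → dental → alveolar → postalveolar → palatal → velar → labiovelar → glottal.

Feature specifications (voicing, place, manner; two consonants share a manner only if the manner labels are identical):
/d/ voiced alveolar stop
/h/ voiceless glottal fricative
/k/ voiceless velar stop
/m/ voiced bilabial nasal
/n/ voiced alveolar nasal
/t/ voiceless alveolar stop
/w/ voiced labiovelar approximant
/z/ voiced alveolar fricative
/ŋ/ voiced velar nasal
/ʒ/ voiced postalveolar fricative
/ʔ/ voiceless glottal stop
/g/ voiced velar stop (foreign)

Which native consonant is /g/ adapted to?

k

/k/ is closest: same manner (stop), place distance 0 (velar→velar), voicing differs (+1); total 1. Next closest is /d/ at distance 3.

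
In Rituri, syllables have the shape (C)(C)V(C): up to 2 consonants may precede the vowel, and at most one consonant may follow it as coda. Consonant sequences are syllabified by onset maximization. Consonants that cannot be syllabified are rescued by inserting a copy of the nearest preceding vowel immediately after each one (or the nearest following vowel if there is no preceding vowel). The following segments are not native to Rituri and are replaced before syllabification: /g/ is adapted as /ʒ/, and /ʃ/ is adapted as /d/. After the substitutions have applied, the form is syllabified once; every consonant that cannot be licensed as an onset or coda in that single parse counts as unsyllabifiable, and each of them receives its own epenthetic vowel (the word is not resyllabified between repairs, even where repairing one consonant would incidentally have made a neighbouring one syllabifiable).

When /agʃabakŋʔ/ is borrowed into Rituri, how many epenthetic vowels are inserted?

2

After substitution the input is /aʒdabakŋʔ/.
The unsyllabifiable consonants are /ŋ/, /ʔ/; each receives one epenthetic vowel.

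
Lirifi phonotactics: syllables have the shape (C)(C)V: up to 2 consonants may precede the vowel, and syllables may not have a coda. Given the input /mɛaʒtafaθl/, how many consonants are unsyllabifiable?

Syllabifying with onset maximization leaves /θ/, /l/ stranded (no codas are permitted; onsets may contain at most 2 consonants).

2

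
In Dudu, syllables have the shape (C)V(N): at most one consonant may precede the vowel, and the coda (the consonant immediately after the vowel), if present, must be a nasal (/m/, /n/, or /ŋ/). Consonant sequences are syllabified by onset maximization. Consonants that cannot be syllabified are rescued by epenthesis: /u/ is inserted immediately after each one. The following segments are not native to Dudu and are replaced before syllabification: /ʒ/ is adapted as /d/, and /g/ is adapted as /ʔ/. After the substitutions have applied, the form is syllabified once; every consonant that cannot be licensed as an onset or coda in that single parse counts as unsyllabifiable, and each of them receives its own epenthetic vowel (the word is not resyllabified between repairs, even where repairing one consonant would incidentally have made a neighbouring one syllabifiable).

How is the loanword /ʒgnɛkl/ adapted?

Substitution: /ʒ/ → /d/, /g/ → /ʔ/, giving /dʔnɛkl/.
Under (C)V(N), the unsyllabifiable consonants are /d/, /ʔ/, /k/, /l/ (only a nasal (/m/, /n/, or /ŋ/) is licensed in coda position; onsets are limited to one consonant).
Epenthesis after each stranded consonant: /d/ → /du/, /ʔ/ → /ʔu/, /k/ → /ku/, /l/ → /lu/.

duʔunɛkulu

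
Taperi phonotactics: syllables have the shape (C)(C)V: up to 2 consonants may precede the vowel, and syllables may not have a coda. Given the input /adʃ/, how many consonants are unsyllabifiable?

2

Syllabifying with onset maximization leaves /d/, /ʃ/ stranded (no codas are permitted; onsets may contain at most 2 consonants).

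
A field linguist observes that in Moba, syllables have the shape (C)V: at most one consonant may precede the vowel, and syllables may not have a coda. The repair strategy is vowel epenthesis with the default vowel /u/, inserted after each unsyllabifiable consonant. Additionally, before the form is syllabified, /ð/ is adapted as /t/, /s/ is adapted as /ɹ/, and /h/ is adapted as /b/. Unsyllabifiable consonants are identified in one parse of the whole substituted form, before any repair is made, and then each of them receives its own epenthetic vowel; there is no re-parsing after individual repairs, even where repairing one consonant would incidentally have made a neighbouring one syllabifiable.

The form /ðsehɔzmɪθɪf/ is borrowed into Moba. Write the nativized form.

tuɹebɔzumɪθɪfu

Substitution: /ð/ → /t/, /s/ → /ɹ/, /h/ → /b/, giving /tɹebɔzmɪθɪf/.
The consonants /t/, /z/, /f/ cannot be parsed into a legal (C)V syllable (no codas are permitted; onsets are limited to one consonant).
Each unlicensed consonant becomes the onset of a new syllable: /t/ → /tu/, /z/ → /zu/, /f/ → /fu/.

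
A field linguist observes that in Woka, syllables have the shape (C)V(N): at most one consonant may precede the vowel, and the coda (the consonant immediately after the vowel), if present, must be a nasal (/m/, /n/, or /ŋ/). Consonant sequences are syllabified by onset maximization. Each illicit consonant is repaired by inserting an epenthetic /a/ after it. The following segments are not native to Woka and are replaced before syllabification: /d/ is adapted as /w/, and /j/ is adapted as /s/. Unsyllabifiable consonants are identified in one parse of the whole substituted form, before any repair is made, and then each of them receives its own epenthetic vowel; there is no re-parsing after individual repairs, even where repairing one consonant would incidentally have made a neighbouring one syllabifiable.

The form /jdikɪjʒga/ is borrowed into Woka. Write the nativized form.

sawikɪsaʒaga

Substitution: /j/ → /s/, /d/ → /w/, giving /swikɪsʒga/.
Under (C)V(N), the unsyllabifiable consonants are /s/, /s/, /ʒ/ (only a nasal (/m/, /n/, or /ŋ/) is licensed in coda position; onsets are limited to one consonant).
Epenthesis after each stranded consonant: /s/ → /sa/, /s/ → /sa/, /ʒ/ → /ʒa/.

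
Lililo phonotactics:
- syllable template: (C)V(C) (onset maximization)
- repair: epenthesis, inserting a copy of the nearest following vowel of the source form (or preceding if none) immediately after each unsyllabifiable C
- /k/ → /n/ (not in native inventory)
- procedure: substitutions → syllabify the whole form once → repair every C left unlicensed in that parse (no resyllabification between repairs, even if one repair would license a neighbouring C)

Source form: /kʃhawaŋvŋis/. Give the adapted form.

naʃahawaŋviŋis

Substitution: /k/ → /n/, giving /nʃhawaŋvŋis/.
Syllabifying with onset maximization leaves /n/, /ʃ/, /v/ stranded (at most one coda consonant is licensed; onsets are limited to one consonant).
Inserting the epenthetic vowel yields /n/ → /na/, /ʃ/ → /ʃa/, /v/ → /vi/.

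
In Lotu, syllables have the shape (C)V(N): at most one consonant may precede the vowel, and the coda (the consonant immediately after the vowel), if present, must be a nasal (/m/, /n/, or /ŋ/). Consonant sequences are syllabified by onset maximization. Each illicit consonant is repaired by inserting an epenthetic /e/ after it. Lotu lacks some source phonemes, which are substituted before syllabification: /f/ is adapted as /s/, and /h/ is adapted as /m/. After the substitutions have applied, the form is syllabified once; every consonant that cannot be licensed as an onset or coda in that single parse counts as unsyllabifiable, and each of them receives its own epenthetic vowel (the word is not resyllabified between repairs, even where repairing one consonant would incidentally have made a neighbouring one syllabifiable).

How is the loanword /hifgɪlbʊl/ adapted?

Substitution: /h/ → /m/, /f/ → /s/, giving /misgɪlbʊl/.
Under (C)V(N), the unsyllabifiable consonants are /s/, /l/, /l/ (only a nasal (/m/, /n/, or /ŋ/) is licensed in coda position; onsets are limited to one consonant).
Inserting the epenthetic vowel yields /s/ → /se/, /l/ → /le/, /l/ → /le/.

misegɪlebʊle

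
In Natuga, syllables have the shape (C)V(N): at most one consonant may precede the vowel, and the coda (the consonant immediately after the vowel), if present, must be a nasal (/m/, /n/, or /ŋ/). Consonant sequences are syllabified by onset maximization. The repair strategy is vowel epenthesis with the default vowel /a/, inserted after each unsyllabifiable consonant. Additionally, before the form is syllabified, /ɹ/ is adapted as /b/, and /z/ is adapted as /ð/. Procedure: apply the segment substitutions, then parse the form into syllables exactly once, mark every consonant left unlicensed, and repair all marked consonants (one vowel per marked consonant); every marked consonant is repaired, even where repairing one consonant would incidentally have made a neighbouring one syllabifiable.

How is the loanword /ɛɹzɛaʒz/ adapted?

Substitution: /ɹ/ → /b/, /z/ → /ð/, giving /ɛbðɛaʒð/.
Syllabifying with onset maximization leaves /b/, /ʒ/, /ð/ stranded (only a nasal (/m/, /n/, or /ŋ/) is licensed in coda position; onsets are limited to one consonant).
Epenthesis after each stranded consonant: /b/ → /ba/, /ʒ/ → /ʒa/, /ð/ → /ða/.

ɛbaðɛaʒaða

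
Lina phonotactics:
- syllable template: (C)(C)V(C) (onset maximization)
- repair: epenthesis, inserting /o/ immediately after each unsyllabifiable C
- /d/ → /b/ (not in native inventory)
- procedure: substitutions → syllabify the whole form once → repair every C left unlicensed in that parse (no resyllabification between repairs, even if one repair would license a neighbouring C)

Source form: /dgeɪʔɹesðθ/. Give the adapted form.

bgeɪʔɹesðoθo

Substitution: /d/ → /b/, giving /bgeɪʔɹesðθ/.
Syllabifying with onset maximization leaves /ð/, /θ/ stranded (at most one coda consonant is licensed; onsets may contain at most 2 consonants).
Each unlicensed consonant becomes the onset of a new syllable: /ð/ → /ðo/, /θ/ → /θo/.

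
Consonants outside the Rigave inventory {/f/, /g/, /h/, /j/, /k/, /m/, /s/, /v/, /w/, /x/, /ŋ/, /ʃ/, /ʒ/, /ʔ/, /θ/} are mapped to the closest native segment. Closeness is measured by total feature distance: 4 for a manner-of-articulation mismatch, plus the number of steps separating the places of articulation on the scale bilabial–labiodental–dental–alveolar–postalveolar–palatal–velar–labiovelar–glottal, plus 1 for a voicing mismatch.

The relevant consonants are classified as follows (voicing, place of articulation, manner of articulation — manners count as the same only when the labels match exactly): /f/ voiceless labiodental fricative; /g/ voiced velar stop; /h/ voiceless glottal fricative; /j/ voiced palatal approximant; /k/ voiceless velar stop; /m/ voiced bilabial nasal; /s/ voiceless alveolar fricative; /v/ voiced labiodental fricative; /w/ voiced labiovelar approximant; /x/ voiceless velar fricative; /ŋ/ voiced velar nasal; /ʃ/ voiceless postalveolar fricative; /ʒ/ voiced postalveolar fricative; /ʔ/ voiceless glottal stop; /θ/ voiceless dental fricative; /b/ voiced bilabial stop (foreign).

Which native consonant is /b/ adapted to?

m

/m/ is closest: manner differs (stop→nasal, +4), place distance 0 (bilabial→bilabial), same voicing; total 4. Next closest is /v/ at distance 5.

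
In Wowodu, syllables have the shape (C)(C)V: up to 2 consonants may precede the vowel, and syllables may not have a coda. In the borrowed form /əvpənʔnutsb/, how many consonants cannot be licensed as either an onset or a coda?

The consonants /n/, /t/, /s/, /b/ cannot be parsed into a legal (C)(C)V syllable (no codas are permitted; onsets may contain at most 2 consonants).

4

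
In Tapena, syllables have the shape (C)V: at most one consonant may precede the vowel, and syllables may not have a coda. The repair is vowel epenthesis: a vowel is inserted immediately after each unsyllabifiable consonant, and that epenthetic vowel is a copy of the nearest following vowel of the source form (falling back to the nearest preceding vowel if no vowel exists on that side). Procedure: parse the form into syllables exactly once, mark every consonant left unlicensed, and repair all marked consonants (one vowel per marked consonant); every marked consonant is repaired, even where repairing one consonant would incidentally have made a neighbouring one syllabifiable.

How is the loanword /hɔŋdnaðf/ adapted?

hɔŋadanaðafa

The consonants /ŋ/, /d/, /ð/, /f/ cannot be parsed into a legal (C)V syllable (no codas are permitted; onsets are limited to one consonant).
Each unlicensed consonant becomes the onset of a new syllable: /ŋ/ → /ŋa/, /d/ → /da/, /ð/ → /ða/, /f/ → /fa/.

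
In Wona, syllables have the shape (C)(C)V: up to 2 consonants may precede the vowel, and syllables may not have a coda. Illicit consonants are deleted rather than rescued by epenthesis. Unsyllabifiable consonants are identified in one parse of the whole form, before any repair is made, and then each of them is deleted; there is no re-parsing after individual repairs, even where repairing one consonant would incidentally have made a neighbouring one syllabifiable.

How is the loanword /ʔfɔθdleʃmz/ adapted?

The consonants /θ/, /ʃ/, /m/, /z/ cannot be parsed into a legal (C)(C)V syllable (no codas are permitted; onsets may contain at most 2 consonants).
Deleting the stranded consonants removes /θ/, /ʃ/, /m/, /z/.

ʔfɔdle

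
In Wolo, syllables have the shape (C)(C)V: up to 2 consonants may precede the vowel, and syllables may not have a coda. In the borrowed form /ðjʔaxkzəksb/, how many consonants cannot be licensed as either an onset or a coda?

Syllabifying with onset maximization leaves /ð/, /x/, /k/, /s/, /b/ stranded (no codas are permitted; onsets may contain at most 2 consonants).

5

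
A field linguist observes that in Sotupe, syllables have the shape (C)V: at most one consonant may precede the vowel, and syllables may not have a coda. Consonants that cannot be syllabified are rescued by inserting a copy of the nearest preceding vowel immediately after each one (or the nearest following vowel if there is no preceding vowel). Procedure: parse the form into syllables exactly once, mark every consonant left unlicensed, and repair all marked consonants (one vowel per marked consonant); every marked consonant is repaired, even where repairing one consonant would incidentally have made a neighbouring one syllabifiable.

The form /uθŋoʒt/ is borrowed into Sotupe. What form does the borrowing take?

uθuŋoʒoto

Syllabifying with onset maximization leaves /θ/, /ʒ/, /t/ stranded (no codas are permitted; onsets are limited to one consonant).
Inserting the epenthetic vowel yields /θ/ → /θu/, /ʒ/ → /ʒo/, /t/ → /to/.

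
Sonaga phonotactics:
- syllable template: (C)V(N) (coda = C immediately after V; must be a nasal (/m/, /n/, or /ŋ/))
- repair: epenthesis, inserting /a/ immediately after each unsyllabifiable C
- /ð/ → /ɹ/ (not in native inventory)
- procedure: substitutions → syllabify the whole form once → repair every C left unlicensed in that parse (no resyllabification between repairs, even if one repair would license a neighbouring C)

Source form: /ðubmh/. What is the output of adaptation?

ɹubamaha

Substitution: /ð/ → /ɹ/, giving /ɹubmh/.
The consonants /b/, /m/, /h/ cannot be parsed into a legal (C)V(N) syllable (only a nasal (/m/, /n/, or /ŋ/) is licensed in coda position; onsets are limited to one consonant).
Epenthesis after each stranded consonant: /b/ → /ba/, /m/ → /ma/, /h/ → /ha/.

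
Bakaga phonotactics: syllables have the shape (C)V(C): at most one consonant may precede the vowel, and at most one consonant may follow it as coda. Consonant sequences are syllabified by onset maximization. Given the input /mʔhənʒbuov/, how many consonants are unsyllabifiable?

The consonants /m/, /ʔ/, /ʒ/ cannot be parsed into a legal (C)V(C) syllable (at most one coda consonant is licensed; onsets are limited to one consonant).

3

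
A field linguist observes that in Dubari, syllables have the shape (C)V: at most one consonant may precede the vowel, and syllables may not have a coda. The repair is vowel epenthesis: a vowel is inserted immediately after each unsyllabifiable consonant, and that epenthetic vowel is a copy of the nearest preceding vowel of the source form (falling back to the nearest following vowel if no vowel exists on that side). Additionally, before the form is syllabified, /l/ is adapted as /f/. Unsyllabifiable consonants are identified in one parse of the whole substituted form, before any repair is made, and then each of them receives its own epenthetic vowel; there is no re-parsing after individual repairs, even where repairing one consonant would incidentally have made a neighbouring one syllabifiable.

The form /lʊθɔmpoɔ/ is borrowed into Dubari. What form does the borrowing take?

Substitution: /l/ → /f/, giving /fʊθɔmpoɔ/.
Syllabifying with onset maximization leaves /m/ stranded (no codas are permitted; onsets are limited to one consonant).
Inserting the epenthetic vowel yields /m/ → /mɔ/.

fʊθɔmɔpoɔ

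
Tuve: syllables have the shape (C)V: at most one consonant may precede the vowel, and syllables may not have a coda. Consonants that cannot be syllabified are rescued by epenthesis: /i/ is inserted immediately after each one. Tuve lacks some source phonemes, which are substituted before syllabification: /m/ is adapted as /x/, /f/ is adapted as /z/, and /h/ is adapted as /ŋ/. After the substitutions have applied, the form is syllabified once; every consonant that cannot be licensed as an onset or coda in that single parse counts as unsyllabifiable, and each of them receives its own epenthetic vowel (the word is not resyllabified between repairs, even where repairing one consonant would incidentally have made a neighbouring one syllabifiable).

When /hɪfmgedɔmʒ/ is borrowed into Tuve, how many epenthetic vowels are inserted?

4

After substitution the input is /ŋɪzxgedɔxʒ/.
The unsyllabifiable consonants are /z/, /x/, /x/, /ʒ/; each receives one epenthetic vowel.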